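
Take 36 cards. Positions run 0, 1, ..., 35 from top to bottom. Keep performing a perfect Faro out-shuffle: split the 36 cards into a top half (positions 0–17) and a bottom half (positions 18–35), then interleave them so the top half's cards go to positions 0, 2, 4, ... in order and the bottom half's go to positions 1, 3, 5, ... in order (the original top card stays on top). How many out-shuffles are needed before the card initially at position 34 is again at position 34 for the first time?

Follow position 34 under repeated out-shuffles:
34 → 33 → 31 → 27 → 19 → 3 → 6 → 12 → 24 → 13 → 26 → 17 → 34
It first returns after 12 out-shuffles.

12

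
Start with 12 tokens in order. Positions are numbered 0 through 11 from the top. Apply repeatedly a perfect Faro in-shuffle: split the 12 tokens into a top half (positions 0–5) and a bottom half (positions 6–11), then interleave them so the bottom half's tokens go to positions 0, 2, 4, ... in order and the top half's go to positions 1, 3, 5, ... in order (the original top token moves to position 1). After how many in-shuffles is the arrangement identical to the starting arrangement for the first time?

12

The in-shuffle permutes the 12 positions with cycle lengths [12].
Every token is home exactly when every cycle has completed a whole number of laps, i.e. after lcm(12) = 12 in-shuffles.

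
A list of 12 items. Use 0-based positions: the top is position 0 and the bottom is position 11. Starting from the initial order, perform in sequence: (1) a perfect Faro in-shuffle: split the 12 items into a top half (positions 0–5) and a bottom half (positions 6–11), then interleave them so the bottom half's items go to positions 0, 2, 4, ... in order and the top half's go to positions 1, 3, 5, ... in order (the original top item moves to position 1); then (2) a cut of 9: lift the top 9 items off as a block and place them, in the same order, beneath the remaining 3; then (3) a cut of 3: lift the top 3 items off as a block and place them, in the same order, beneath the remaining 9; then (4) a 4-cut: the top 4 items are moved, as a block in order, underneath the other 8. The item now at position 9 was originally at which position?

Undo the operations in reverse order, starting from position 9:
  undo op 4 (cut 4): 9 ← 1
  undo op 3 (cut 3): 1 ← 4
  undo op 2 (cut 9): 4 ← 1
  undo op 1 (in-shuffle, from top half): 1 ← 0
So the item at position 9 came from original position 0.

0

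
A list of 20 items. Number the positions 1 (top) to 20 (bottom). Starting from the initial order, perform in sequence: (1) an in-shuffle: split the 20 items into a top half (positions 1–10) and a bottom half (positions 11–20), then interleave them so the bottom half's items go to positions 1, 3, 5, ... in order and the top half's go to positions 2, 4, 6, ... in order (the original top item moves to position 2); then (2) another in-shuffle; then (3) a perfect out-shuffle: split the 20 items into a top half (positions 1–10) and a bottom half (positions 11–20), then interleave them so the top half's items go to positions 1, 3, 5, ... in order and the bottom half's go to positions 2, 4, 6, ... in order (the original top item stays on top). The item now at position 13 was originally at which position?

Undo the operations in reverse order, starting from position 13:
  undo op 3 (out-shuffle, from top half): 13 ← 7
  undo op 2 (in-shuffle, from bottom half): 7 ← 14
  undo op 1 (in-shuffle, from top half): 14 ← 7
So the item at position 13 came from original position 7.

7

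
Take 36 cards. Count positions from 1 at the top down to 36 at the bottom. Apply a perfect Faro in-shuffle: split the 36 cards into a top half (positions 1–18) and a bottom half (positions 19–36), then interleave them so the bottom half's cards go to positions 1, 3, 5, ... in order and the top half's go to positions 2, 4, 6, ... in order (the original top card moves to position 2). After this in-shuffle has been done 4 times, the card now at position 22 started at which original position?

Work backwards from position 22, undoing one in-shuffle at a time:
22 ← 11 ← 24 ← 12 ← 6
So the card now at position 22 started at position 6.

6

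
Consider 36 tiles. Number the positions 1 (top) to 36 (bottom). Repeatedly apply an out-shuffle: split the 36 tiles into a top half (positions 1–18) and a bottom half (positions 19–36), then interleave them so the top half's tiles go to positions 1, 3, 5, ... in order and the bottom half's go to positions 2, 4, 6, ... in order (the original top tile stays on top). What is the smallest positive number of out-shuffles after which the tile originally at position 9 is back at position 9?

Follow position 9 under repeated out-shuffles:
9 → 17 → 33 → 30 → 24 → 12 → 23 → 10 → 19 → 2 → 3 → 5 → 9
It first returns after 12 out-shuffles.

12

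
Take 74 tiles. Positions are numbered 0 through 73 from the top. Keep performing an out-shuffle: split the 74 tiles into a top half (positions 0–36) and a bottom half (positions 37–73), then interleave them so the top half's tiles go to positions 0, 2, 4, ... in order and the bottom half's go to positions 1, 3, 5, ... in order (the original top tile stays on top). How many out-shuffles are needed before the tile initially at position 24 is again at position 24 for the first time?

Follow position 24 under repeated out-shuffles:
24 → 48 → 23 → 46 → 19 → 38 → 3 → 6 → 12 → 24
It first returns after 9 out-shuffles.

9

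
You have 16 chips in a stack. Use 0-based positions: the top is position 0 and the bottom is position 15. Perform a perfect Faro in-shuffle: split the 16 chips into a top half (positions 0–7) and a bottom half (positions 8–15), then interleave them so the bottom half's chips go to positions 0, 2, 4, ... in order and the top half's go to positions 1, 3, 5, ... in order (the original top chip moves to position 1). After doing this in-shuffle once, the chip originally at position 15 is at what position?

14

Track the chip's position through each in-shuffle:
15 → 14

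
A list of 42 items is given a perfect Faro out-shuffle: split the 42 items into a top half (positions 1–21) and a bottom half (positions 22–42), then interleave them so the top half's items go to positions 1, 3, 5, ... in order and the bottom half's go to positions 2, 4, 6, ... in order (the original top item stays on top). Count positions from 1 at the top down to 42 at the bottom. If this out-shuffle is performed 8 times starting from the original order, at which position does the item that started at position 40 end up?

22

Track the item's position through each out-shuffle:
40 → 38 → 34 → 26 → 10 → 19 → 37 → 32 → 22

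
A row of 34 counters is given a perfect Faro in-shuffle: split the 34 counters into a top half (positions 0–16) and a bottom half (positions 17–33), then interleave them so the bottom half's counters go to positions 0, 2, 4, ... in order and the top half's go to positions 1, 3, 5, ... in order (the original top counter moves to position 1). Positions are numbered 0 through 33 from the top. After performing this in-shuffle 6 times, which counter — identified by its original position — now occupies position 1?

22

Work backwards from position 1, undoing one in-shuffle at a time:
1 ← 0 ← 17 ← 8 ← 21 ← 10 ← 22
So the counter now at position 1 started at position 22.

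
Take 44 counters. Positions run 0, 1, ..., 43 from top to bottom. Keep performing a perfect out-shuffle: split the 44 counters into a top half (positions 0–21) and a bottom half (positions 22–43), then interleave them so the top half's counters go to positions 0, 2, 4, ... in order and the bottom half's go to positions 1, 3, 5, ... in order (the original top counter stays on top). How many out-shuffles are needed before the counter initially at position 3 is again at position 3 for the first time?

Follow position 3 under repeated out-shuffles:
3 → 6 → 12 → 24 → 5 → 10 → 20 → 40 → 37 → 31 → 19 → 38 → 33 → 23 → 3
It first returns after 14 out-shuffles.

14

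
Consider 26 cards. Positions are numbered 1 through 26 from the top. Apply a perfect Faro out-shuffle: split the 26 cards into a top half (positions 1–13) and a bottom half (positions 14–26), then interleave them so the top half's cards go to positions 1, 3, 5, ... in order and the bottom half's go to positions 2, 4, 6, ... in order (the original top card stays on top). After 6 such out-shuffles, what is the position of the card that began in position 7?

10

Track the card's position through each out-shuffle:
7 → 13 → 25 → 24 → 22 → 18 → 10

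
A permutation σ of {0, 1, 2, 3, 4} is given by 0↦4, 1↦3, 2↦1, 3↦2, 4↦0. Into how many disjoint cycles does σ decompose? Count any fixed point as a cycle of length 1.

2

Cycle decomposition: (0 4) (1 3 2).
2 cycles.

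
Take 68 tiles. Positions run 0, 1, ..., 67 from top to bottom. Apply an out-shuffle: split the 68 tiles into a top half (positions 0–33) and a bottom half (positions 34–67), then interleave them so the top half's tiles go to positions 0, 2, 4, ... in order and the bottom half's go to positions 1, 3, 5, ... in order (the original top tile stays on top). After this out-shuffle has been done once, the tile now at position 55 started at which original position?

Work backwards from position 55, undoing one out-shuffle at a time:
55 ← 61
So the tile now at position 55 started at position 61.

61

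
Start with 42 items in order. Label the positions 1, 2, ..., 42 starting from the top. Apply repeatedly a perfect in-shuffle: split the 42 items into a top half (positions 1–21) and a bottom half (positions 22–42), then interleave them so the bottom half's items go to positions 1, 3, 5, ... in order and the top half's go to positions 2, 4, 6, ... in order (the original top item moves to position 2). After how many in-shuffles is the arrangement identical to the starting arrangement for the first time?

14

The in-shuffle permutes the 42 positions with cycle lengths [14, 14, 14].
Every item is home exactly when every cycle has completed a whole number of laps, i.e. after lcm(14) = 14 in-shuffles.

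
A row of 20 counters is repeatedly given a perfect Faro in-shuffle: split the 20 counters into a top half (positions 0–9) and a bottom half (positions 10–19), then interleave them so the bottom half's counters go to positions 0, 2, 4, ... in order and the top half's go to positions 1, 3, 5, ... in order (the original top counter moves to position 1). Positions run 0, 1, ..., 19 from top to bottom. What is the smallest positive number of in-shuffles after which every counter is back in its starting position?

The in-shuffle permutes the 20 positions with cycle lengths [2, 3, 3, 6, 6].
Every counter is home exactly when every cycle has completed a whole number of laps, i.e. after lcm(2, 3, 6) = 6 in-shuffles.

6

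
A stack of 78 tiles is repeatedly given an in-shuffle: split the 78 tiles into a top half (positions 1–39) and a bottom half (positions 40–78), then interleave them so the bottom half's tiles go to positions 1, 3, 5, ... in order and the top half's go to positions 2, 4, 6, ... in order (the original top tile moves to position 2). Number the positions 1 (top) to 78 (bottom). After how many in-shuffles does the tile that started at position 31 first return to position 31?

Follow position 31 under repeated in-shuffles:
31 → 62 → 45 → 11 → 22 → 44 → 9 → 18 → ... → 31 (length 39)
It first returns after 39 in-shuffles.

39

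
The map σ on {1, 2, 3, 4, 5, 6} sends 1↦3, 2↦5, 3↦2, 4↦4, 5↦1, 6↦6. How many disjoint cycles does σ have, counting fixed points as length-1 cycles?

Cycle decomposition: (1 3 2 5) (4) (6).
3 cycles.

3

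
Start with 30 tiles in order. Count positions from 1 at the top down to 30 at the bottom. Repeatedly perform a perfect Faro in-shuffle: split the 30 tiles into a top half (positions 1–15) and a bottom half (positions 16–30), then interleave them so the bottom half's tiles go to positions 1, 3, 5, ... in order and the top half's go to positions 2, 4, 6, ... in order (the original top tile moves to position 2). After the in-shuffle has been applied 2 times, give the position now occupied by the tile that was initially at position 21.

22

Track the tile's position through each in-shuffle:
21 → 11 → 22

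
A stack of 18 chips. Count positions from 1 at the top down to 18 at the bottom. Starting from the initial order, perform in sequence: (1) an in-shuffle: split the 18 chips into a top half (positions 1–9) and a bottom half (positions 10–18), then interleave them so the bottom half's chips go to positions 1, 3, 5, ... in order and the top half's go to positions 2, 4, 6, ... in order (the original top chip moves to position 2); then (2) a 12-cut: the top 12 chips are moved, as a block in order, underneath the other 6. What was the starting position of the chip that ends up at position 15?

Undo the operations in reverse order, starting from position 15:
  undo op 2 (cut 12): 15 ← 9
  undo op 1 (in-shuffle, from bottom half): 9 ← 14
So the chip at position 15 came from original position 14.

14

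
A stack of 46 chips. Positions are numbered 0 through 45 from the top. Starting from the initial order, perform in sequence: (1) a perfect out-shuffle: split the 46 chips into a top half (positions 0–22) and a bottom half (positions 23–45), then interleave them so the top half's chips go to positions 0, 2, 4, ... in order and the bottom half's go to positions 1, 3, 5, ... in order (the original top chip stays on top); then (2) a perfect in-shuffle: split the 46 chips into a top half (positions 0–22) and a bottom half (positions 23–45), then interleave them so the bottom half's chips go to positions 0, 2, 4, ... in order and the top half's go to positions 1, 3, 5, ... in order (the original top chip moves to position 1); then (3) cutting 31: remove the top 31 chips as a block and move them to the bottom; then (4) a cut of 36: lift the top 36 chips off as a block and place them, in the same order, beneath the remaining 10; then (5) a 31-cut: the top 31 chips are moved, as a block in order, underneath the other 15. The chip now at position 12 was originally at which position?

Undo the operations in reverse order, starting from position 12:
  undo op 5 (cut 31): 12 ← 43
  undo op 4 (cut 36): 43 ← 33
  undo op 3 (cut 31): 33 ← 18
  undo op 2 (in-shuffle, from bottom half): 18 ← 32
  undo op 1 (out-shuffle, from top half): 32 ← 16
So the chip at position 12 came from original position 16.

16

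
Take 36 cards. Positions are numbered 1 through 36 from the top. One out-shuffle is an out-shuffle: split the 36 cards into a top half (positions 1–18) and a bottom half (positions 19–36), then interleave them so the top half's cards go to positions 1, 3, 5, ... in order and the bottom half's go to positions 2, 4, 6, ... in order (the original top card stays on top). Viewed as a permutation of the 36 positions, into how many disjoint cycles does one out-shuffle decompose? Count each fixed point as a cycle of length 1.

7

Trace each unvisited position around until it returns:
(1) (2 3 5 9 17 33 ... len 12) (4 7 13 25 14 27 ... len 12) (6 11 21) (8 15 29 22) (16 31 26) (36)
7 cycles in total.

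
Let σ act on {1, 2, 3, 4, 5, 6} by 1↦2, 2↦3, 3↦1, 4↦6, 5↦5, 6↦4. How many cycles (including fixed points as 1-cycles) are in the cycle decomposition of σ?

3

Cycle decomposition: (1 2 3) (4 6) (5).
3 cycles.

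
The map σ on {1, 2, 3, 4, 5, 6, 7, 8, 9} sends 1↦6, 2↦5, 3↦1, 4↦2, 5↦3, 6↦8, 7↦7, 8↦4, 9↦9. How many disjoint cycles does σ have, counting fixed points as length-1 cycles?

Cycle decomposition: (1 6 8 4 2 5 3) (7) (9).
3 cycles.

3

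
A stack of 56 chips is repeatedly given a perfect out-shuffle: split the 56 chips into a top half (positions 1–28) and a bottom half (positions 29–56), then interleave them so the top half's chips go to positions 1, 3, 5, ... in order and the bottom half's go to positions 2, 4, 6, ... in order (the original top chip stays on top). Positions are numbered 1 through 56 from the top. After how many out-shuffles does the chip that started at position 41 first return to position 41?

Follow position 41 under repeated out-shuffles:
41 → 26 → 51 → 46 → 36 → 16 → 31 → 6 → 11 → 21 → 41
It first returns after 10 out-shuffles.

10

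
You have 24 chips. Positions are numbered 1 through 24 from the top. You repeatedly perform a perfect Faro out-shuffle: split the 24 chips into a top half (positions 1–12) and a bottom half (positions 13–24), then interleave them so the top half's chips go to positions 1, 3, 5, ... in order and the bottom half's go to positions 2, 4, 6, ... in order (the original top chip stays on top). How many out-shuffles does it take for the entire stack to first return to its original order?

11

The out-shuffle permutes the 24 positions with cycle lengths [1, 1, 11, 11].
Every chip is home exactly when every cycle has completed a whole number of laps, i.e. after lcm(1, 11) = 11 out-shuffles.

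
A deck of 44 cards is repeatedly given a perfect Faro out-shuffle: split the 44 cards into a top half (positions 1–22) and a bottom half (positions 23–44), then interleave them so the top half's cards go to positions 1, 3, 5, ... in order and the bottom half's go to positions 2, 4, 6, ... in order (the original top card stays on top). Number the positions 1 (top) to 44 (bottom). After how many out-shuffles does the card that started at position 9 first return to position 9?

Follow position 9 under repeated out-shuffles:
9 → 17 → 33 → 22 → 43 → 42 → 40 → 36 → 28 → 12 → 23 → 2 → 3 → 5 → 9
It first returns after 14 out-shuffles.

14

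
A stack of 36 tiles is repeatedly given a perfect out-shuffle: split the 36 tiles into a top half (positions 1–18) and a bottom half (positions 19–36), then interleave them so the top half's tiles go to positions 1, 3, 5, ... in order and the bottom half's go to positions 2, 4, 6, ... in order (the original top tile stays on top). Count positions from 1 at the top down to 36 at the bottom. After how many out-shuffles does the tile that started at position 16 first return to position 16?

3

Follow position 16 under repeated out-shuffles:
16 → 31 → 26 → 16
It first returns after 3 out-shuffles.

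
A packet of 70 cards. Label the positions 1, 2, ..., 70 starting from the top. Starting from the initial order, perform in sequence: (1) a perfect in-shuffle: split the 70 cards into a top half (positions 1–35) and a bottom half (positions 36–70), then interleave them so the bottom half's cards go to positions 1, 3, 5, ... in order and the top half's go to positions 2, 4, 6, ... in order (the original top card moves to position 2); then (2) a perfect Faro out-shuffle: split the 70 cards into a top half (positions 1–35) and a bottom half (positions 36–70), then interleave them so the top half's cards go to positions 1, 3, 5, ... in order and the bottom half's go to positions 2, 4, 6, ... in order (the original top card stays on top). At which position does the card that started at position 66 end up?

52

Track the card from position 66 forward through each operation:
  after op 1 (in-shuffle): 66 → 61
  after op 2 (out-shuffle): 61 → 52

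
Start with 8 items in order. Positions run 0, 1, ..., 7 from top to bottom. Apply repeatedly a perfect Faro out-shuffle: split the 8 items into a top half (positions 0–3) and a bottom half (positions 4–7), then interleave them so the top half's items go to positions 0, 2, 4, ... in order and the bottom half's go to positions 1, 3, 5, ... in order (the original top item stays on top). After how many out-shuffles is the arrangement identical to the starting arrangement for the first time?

The out-shuffle permutes the 8 positions with cycle lengths [1, 1, 3, 3].
Every item is home exactly when every cycle has completed a whole number of laps, i.e. after lcm(1, 3) = 3 out-shuffles.

3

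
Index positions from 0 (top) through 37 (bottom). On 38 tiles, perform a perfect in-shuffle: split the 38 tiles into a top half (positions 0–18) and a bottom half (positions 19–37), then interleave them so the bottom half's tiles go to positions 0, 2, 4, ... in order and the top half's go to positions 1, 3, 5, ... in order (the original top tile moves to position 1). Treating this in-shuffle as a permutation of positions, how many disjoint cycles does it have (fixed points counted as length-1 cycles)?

Trace each unvisited position around until it returns:
(0 1 3 7 15 31 ... len 12) (2 5 11 23 8 17 ... len 12) (6 13 27 16 33 28 ... len 12) (12 25)
4 cycles in total.

4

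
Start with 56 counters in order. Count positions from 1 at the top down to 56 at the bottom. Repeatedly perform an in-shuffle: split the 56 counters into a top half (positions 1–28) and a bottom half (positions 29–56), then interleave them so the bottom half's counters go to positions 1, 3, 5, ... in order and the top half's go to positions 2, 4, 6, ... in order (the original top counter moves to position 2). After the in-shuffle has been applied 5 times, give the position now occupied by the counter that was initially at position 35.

Track the counter's position through each in-shuffle:
35 → 13 → 26 → 52 → 47 → 37

37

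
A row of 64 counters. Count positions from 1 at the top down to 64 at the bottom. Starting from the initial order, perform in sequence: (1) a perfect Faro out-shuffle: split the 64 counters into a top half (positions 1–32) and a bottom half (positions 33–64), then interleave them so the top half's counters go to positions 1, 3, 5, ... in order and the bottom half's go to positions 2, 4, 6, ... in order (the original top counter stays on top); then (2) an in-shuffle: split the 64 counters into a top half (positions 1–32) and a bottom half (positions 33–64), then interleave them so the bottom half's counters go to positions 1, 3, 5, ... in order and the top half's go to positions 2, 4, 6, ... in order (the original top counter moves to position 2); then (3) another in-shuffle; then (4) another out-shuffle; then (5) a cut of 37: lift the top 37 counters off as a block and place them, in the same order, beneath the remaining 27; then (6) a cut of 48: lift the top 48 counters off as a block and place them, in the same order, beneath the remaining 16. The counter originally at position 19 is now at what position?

14

Track the counter from position 19 forward through each operation:
  after op 1 (out-shuffle): 19 → 37
  after op 2 (in-shuffle): 37 → 9
  after op 3 (in-shuffle): 9 → 18
  after op 4 (out-shuffle): 18 → 35
  after op 5 (cut 37): 35 → 62
  after op 6 (cut 48): 62 → 14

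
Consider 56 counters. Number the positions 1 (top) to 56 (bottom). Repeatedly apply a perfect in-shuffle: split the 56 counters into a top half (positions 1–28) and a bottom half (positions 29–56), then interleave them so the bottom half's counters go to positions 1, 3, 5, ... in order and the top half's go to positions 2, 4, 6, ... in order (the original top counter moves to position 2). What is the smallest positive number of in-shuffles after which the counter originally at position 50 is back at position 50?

18

Follow position 50 under repeated in-shuffles:
50 → 43 → 29 → 1 → 2 → 4 → 8 → 16 → 32 → 7 → 14 → 28 → 56 → 55 → 53 → 49 → 41 → 25 → 50
It first returns after 18 in-shuffles.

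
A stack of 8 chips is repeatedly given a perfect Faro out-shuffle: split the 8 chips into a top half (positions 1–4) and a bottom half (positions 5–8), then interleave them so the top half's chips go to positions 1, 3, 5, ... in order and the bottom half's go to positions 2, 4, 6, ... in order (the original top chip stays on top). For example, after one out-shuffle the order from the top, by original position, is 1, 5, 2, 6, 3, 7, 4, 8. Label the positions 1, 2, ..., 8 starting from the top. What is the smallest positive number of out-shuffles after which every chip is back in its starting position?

The out-shuffle permutes the 8 positions with cycle lengths [1, 1, 3, 3].
Every chip is home exactly when every cycle has completed a whole number of laps, i.e. after lcm(1, 3) = 3 out-shuffles.

3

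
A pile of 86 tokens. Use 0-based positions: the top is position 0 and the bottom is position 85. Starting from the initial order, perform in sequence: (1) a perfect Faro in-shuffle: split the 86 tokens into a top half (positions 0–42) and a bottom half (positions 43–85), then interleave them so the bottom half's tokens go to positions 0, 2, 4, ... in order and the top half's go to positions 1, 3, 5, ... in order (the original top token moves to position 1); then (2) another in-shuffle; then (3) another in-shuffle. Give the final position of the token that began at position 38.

Track the token from position 38 forward through each operation:
  after op 1 (in-shuffle): 38 → 77
  after op 2 (in-shuffle): 77 → 68
  after op 3 (in-shuffle): 68 → 50

50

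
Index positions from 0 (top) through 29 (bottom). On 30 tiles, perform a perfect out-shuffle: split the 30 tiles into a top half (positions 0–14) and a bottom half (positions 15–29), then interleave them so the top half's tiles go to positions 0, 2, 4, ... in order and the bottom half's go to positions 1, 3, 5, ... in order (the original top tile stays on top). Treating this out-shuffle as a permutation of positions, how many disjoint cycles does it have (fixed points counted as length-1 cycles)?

3

Trace each unvisited position around until it returns:
(0) (1 2 4 8 16 3 ... len 28) (29)
3 cycles in total.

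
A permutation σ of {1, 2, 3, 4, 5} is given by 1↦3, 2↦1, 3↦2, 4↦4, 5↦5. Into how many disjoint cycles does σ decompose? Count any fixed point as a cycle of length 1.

Cycle decomposition: (1 3 2) (4) (5).
3 cycles.

3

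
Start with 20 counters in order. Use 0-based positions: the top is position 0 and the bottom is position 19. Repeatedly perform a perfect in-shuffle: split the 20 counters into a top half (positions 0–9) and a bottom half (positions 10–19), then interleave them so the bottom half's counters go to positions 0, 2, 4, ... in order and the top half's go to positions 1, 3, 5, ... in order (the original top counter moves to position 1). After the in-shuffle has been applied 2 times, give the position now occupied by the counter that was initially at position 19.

16

Track the counter's position through each in-shuffle:
19 → 18 → 16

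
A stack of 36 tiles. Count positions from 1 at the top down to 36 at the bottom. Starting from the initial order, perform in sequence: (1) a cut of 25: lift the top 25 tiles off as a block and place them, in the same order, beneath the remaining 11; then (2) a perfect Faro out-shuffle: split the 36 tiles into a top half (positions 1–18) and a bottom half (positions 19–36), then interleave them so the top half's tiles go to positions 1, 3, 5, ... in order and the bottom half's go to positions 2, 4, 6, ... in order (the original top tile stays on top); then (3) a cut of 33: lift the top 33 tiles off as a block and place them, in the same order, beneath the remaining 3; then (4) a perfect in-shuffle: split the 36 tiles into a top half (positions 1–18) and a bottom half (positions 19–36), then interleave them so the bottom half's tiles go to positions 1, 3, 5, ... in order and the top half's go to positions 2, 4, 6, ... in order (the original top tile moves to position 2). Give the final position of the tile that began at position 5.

31

Track the tile from position 5 forward through each operation:
  after op 1 (cut 25): 5 → 16
  after op 2 (out-shuffle): 16 → 31
  after op 3 (cut 33): 31 → 34
  after op 4 (in-shuffle): 34 → 31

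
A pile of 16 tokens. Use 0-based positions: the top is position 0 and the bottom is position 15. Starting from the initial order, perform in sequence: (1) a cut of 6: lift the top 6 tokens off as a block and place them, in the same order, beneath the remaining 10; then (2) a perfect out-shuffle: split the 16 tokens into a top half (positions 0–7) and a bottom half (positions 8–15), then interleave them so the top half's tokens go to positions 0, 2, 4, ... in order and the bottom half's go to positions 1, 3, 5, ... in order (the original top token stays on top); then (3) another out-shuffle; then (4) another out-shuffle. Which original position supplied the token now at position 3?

12

Undo the operations in reverse order, starting from position 3:
  undo op 4 (out-shuffle, from bottom half): 3 ← 9
  undo op 3 (out-shuffle, from bottom half): 9 ← 12
  undo op 2 (out-shuffle, from top half): 12 ← 6
  undo op 1 (cut 6): 6 ← 12
So the token at position 3 came from original position 12.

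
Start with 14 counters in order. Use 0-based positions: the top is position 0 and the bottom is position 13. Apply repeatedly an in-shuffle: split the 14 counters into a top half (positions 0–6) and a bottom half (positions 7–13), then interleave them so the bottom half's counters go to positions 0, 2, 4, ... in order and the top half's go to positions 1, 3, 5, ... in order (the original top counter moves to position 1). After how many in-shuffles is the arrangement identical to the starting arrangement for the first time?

The in-shuffle permutes the 14 positions with cycle lengths [2, 4, 4, 4].
Every counter is home exactly when every cycle has completed a whole number of laps, i.e. after lcm(2, 4) = 4 in-shuffles.

4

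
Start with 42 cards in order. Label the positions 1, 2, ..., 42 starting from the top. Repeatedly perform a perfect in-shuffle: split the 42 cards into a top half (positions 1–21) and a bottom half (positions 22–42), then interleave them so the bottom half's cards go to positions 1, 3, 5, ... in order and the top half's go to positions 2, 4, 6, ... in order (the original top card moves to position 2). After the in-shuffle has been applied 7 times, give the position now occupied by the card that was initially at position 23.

20

Track the card's position through each in-shuffle:
23 → 3 → 6 → 12 → 24 → 5 → 10 → 20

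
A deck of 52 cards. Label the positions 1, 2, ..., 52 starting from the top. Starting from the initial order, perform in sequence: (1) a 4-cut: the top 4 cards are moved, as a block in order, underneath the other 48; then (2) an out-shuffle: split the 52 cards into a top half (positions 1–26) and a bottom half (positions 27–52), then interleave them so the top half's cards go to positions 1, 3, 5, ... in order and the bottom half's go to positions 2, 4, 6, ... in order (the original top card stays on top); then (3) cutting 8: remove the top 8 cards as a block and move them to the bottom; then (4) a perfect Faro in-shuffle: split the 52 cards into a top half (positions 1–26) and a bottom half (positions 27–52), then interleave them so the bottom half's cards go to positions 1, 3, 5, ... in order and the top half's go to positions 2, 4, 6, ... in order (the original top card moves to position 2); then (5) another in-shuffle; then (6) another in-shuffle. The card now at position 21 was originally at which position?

7

Undo the operations in reverse order, starting from position 21:
  undo op 6 (in-shuffle, from bottom half): 21 ← 37
  undo op 5 (in-shuffle, from bottom half): 37 ← 45
  undo op 4 (in-shuffle, from bottom half): 45 ← 49
  undo op 3 (cut 8): 49 ← 5
  undo op 2 (out-shuffle, from top half): 5 ← 3
  undo op 1 (cut 4): 3 ← 7
So the card at position 21 came from original position 7.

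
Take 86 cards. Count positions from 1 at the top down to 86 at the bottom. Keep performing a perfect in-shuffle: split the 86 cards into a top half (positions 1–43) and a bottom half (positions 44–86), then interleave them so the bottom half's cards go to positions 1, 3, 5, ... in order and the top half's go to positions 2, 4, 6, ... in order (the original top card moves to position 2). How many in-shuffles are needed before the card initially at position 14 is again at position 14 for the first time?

Follow position 14 under repeated in-shuffles:
14 → 28 → 56 → 25 → 50 → 13 → 26 → 52 → ... → 14 (length 28)
It first returns after 28 in-shuffles.

28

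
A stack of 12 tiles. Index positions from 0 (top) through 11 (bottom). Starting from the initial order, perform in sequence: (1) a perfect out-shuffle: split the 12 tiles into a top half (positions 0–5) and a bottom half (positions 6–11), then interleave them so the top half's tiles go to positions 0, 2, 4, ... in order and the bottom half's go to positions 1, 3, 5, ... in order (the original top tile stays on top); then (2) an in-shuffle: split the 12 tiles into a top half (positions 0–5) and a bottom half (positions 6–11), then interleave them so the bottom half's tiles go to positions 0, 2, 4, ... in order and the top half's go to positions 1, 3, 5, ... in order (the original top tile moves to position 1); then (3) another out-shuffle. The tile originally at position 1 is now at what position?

10

Track the tile from position 1 forward through each operation:
  after op 1 (out-shuffle): 1 → 2
  after op 2 (in-shuffle): 2 → 5
  after op 3 (out-shuffle): 5 → 10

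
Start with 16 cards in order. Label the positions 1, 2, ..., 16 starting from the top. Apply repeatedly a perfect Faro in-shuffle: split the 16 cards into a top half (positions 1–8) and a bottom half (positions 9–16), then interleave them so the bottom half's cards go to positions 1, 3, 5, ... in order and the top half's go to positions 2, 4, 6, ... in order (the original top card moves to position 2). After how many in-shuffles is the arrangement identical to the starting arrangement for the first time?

8

The in-shuffle permutes the 16 positions with cycle lengths [8, 8].
Every card is home exactly when every cycle has completed a whole number of laps, i.e. after lcm(8) = 8 in-shuffles.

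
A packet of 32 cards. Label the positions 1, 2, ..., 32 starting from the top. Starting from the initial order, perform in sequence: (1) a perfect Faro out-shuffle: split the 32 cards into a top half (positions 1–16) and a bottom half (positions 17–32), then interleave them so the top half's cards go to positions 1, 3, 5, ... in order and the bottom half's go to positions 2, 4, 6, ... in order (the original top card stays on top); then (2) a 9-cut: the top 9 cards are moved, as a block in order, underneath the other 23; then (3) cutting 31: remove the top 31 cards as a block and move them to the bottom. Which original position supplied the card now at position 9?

9

Undo the operations in reverse order, starting from position 9:
  undo op 3 (cut 31): 9 ← 8
  undo op 2 (cut 9): 8 ← 17
  undo op 1 (out-shuffle, from top half): 17 ← 9
So the card at position 9 came from original position 9.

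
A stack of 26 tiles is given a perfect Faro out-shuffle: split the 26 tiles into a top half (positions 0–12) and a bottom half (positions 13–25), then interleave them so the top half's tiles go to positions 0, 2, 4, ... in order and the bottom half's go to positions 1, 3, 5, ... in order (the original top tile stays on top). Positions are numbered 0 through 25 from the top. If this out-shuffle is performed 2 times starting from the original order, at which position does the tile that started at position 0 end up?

0

Position 0 is a fixed point of every out-shuffle, so the tile never moves.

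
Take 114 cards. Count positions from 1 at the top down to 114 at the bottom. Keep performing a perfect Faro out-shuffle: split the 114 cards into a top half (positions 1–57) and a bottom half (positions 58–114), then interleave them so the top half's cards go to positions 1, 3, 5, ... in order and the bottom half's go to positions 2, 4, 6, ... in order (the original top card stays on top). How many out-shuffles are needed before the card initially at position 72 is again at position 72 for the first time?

Follow position 72 under repeated out-shuffles:
72 → 30 → 59 → 4 → 7 → 13 → 25 → 49 → ... → 72 (length 28)
It first returns after 28 out-shuffles.

28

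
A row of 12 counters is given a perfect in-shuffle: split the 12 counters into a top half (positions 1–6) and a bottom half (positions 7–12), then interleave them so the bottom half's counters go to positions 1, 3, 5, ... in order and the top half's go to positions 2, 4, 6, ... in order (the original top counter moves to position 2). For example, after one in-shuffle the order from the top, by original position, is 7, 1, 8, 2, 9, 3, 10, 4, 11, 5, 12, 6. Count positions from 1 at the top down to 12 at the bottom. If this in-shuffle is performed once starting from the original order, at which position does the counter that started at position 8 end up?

Track the counter's position through each in-shuffle:
8 → 3

3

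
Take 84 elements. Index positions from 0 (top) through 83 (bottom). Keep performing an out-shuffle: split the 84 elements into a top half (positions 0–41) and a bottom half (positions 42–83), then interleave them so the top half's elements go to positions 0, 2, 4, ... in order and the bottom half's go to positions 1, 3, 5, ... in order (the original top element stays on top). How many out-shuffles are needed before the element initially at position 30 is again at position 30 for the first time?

Follow position 30 under repeated out-shuffles:
30 → 60 → 37 → 74 → 65 → 47 → 11 → 22 → ... → 30 (length 82)
It first returns after 82 out-shuffles.

82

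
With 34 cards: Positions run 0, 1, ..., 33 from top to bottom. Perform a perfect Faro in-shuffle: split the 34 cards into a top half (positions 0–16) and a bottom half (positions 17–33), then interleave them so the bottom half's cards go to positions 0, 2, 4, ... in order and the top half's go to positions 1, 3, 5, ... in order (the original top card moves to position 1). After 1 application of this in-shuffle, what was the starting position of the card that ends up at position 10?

Work backwards from position 10, undoing one in-shuffle at a time:
10 ← 22
So the card now at position 10 started at position 22.

22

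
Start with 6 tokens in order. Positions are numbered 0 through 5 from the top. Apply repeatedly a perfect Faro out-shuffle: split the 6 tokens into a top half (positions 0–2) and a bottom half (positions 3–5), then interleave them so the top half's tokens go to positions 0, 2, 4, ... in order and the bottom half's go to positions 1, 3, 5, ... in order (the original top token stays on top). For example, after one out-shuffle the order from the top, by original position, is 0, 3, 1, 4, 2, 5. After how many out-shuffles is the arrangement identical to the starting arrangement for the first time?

4

The out-shuffle permutes the 6 positions with cycle lengths [1, 1, 4].
Every token is home exactly when every cycle has completed a whole number of laps, i.e. after lcm(1, 4) = 4 out-shuffles.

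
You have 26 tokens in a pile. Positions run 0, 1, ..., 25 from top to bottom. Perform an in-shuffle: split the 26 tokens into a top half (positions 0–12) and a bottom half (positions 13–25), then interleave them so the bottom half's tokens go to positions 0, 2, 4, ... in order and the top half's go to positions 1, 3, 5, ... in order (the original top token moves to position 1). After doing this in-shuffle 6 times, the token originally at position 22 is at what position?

13

Track the token's position through each in-shuffle:
22 → 18 → 10 → 21 → 16 → 6 → 13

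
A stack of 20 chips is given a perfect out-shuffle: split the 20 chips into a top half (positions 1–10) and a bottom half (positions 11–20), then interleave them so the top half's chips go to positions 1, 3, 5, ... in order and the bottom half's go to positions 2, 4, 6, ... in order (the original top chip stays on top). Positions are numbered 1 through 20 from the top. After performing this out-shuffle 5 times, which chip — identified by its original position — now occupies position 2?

Work backwards from position 2, undoing one out-shuffle at a time:
2 ← 11 ← 6 ← 13 ← 7 ← 4
So the chip now at position 2 started at position 4.

4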